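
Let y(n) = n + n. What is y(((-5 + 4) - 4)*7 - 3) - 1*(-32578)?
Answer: 32502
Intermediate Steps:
y(n) = 2*n
y(((-5 + 4) - 4)*7 - 3) - 1*(-32578) = 2*(((-5 + 4) - 4)*7 - 3) - 1*(-32578) = 2*((-1 - 4)*7 - 3) + 32578 = 2*(-5*7 - 3) + 32578 = 2*(-35 - 3) + 32578 = 2*(-38) + 32578 = -76 + 32578 = 32502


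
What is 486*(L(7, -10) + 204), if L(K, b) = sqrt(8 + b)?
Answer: 99144 + 486*I*sqrt(2) ≈ 99144.0 + 687.31*I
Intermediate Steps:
486*(L(7, -10) + 204) = 486*(sqrt(8 - 10) + 204) = 486*(sqrt(-2) + 204) = 486*(I*sqrt(2) + 204) = 486*(204 + I*sqrt(2)) = 99144 + 486*I*sqrt(2)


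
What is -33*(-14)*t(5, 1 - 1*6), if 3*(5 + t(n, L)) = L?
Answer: -3080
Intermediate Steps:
t(n, L) = -5 + L/3
-33*(-14)*t(5, 1 - 1*6) = -33*(-14)*(-5 + (1 - 1*6)/3) = -(-462)*(-5 + (1 - 6)/3) = -(-462)*(-5 + (⅓)*(-5)) = -(-462)*(-5 - 5/3) = -(-462)*(-20)/3 = -1*3080 = -3080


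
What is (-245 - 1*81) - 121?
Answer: -447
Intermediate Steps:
(-245 - 1*81) - 121 = (-245 - 81) - 121 = -326 - 121 = -447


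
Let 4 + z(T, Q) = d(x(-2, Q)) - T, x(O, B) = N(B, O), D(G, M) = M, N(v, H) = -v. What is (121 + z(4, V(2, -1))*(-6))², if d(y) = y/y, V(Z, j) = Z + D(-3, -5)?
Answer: 26569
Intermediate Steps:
V(Z, j) = -5 + Z (V(Z, j) = Z - 5 = -5 + Z)
x(O, B) = -B
d(y) = 1
z(T, Q) = -3 - T (z(T, Q) = -4 + (1 - T) = -3 - T)
(121 + z(4, V(2, -1))*(-6))² = (121 + (-3 - 1*4)*(-6))² = (121 + (-3 - 4)*(-6))² = (121 - 7*(-6))² = (121 + 42)² = 163² = 26569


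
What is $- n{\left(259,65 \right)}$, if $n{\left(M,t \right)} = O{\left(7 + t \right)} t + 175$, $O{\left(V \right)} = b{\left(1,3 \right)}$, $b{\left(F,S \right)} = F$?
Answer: $-240$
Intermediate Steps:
$O{\left(V \right)} = 1$
$n{\left(M,t \right)} = 175 + t$ ($n{\left(M,t \right)} = 1 t + 175 = t + 175 = 175 + t$)
$- n{\left(259,65 \right)} = - (175 + 65) = \left(-1\right) 240 = -240$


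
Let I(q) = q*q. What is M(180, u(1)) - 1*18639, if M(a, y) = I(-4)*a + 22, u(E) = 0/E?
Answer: -15737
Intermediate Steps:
I(q) = q**2
u(E) = 0
M(a, y) = 22 + 16*a (M(a, y) = (-4)**2*a + 22 = 16*a + 22 = 22 + 16*a)
M(180, u(1)) - 1*18639 = (22 + 16*180) - 1*18639 = (22 + 2880) - 18639 = 2902 - 18639 = -15737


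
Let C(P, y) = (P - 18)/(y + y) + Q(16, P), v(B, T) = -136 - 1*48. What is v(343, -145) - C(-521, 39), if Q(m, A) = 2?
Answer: -13969/78 ≈ -179.09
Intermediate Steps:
v(B, T) = -184 (v(B, T) = -136 - 48 = -184)
C(P, y) = 2 + (-18 + P)/(2*y) (C(P, y) = (P - 18)/(y + y) + 2 = (-18 + P)/((2*y)) + 2 = (-18 + P)*(1/(2*y)) + 2 = (-18 + P)/(2*y) + 2 = 2 + (-18 + P)/(2*y))
v(343, -145) - C(-521, 39) = -184 - (-18 - 521 + 4*39)/(2*39) = -184 - (-18 - 521 + 156)/(2*39) = -184 - (-383)/(2*39) = -184 - 1*(-383/78) = -184 + 383/78 = -13969/78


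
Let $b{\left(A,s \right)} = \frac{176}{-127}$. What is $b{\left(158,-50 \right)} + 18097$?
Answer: $\frac{2298143}{127} \approx 18096.0$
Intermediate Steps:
$b{\left(A,s \right)} = - \frac{176}{127}$ ($b{\left(A,s \right)} = 176 \left(- \frac{1}{127}\right) = - \frac{176}{127}$)
$b{\left(158,-50 \right)} + 18097 = - \frac{176}{127} + 18097 = \frac{2298143}{127}$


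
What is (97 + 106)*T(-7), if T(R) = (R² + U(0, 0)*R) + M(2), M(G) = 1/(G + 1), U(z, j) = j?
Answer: 30044/3 ≈ 10015.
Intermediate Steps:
M(G) = 1/(1 + G)
T(R) = ⅓ + R² (T(R) = (R² + 0*R) + 1/(1 + 2) = (R² + 0) + 1/3 = R² + ⅓ = ⅓ + R²)
(97 + 106)*T(-7) = (97 + 106)*(⅓ + (-7)²) = 203*(⅓ + 49) = 203*(148/3) = 30044/3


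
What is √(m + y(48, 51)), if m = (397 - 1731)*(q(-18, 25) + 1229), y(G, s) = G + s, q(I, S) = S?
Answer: I*√1672737 ≈ 1293.3*I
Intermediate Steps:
m = -1672836 (m = (397 - 1731)*(25 + 1229) = -1334*1254 = -1672836)
√(m + y(48, 51)) = √(-1672836 + (48 + 51)) = √(-1672836 + 99) = √(-1672737) = I*√1672737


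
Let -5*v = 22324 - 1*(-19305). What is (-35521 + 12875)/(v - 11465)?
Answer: 56615/49477 ≈ 1.1443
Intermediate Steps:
v = -41629/5 (v = -(22324 - 1*(-19305))/5 = -(22324 + 19305)/5 = -⅕*41629 = -41629/5 ≈ -8325.8)
(-35521 + 12875)/(v - 11465) = (-35521 + 12875)/(-41629/5 - 11465) = -22646/(-98954/5) = -22646*(-5/98954) = 56615/49477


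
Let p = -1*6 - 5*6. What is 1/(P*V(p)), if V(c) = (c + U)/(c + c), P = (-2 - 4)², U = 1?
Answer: 2/35 ≈ 0.057143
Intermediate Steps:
P = 36 (P = (-6)² = 36)
p = -36 (p = -6 - 30 = -36)
V(c) = (1 + c)/(2*c) (V(c) = (c + 1)/(c + c) = (1 + c)/((2*c)) = (1 + c)*(1/(2*c)) = (1 + c)/(2*c))
1/(P*V(p)) = 1/(36*((½)*(1 - 36)/(-36))) = 1/(36*((½)*(-1/36)*(-35))) = 1/(36*(35/72)) = 1/(35/2) = 2/35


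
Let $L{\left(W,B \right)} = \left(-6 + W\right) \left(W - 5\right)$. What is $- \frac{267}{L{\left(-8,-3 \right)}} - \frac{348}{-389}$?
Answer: $- \frac{40527}{70798} \approx -0.57243$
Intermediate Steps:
$L{\left(W,B \right)} = \left(-6 + W\right) \left(-5 + W\right)$
$- \frac{267}{L{\left(-8,-3 \right)}} - \frac{348}{-389} = - \frac{267}{30 + \left(-8\right)^{2} - -88} - \frac{348}{-389} = - \frac{267}{30 + 64 + 88} - - \frac{348}{389} = - \frac{267}{182} + \frac{348}{389} = - \frac{40527}{70798}$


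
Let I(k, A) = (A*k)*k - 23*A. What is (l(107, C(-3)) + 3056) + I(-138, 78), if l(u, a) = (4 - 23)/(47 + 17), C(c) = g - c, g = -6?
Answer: 95148397/64 ≈ 1.4867e+6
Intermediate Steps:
I(k, A) = -23*A + A*k² (I(k, A) = A*k² - 23*A = -23*A + A*k²)
C(c) = -6 - c
l(u, a) = -19/64
(l(107, C(-3)) + 3056) + I(-138, 78) = (-19/64 + 3056) + 78*(-23 + (-138)²) = 195565/64 + 78*(-23 + 19044) = 195565/64 + 78*19021 = 195565/64 + 1483638 = 95148397/64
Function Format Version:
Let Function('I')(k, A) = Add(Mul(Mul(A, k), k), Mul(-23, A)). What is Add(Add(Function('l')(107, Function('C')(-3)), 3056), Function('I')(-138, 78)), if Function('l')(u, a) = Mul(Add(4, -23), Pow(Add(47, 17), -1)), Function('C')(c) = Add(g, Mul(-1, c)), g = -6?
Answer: Rational(95148397, 64) ≈ 1.4867e+6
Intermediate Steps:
Function('I')(k, A) = Add(Mul(-23, A), Mul(A, Pow(k, 2))) (Function('I')(k, A) = Add(Mul(A, Pow(k, 2)), Mul(-23, A)) = Add(Mul(-23, A), Mul(A, Pow(k, 2))))
Function('C')(c) = Add(-6, Mul(-1, c))
Function('l')(u, a) = Rational(-19, 64) (Function('l')(u, a) = Mul(-19, Pow(64, -1)) = Mul(-19, Rational(1, 64)) = Rational(-19, 64))
Add(Add(Function('l')(107, Function('C')(-3)), 3056), Function('I')(-138, 78)) = Add(Add(Rational(-19, 64), 3056), Mul(78, Add(-23, Pow(-138, 2)))) = Add(Rational(195565, 64), Mul(78, Add(-23, 19044))) = Add(Rational(195565, 64), Mul(78, 19021)) = Add(Rational(195565, 64), 1483638) = Rational(95148397, 64)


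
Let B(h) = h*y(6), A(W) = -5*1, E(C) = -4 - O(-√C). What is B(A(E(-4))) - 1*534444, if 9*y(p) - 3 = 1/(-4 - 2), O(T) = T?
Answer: -28860061/54 ≈ -5.3445e+5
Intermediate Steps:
y(p) = 17/54 (y(p) = ⅓ + 1/(9*(-4 - 2)) = ⅓ + (⅑)/(-6) = ⅓ + (⅑)*(-⅙) = ⅓ - 1/54 = 17/54)
E(C) = -4 + √C (E(C) = -4 - (-1)*√C = -4 + √C)
A(W) = -5
B(h) = 17*h/54 (B(h) = h*(17/54) = 17*h/54)
B(A(E(-4))) - 1*534444 = (17/54)*(-5) - 1*534444 = -85/54 - 534444 = -28860061/54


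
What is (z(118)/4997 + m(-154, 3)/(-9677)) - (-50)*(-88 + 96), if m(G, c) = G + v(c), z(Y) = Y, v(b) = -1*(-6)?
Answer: 19344269042/48355969 ≈ 400.04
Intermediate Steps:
v(b) = 6
m(G, c) = 6 + G (m(G, c) = G + 6 = 6 + G)
(z(118)/4997 + m(-154, 3)/(-9677)) - (-50)*(-88 + 96) = (118/4997 + (6 - 154)/(-9677)) - (-50)*(-88 + 96) = (118*(1/4997) - 148*(-1/9677)) - (-50)*8 = (118/4997 + 148/9677) - 1*(-400) = 1881442/48355969 + 400 = 19344269042/48355969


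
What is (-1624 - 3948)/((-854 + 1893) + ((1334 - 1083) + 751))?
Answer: -5572/2041 ≈ -2.7300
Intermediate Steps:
(-1624 - 3948)/((-854 + 1893) + ((1334 - 1083) + 751)) = -5572/(1039 + (251 + 751)) = -5572/(1039 + 1002) = -5572/2041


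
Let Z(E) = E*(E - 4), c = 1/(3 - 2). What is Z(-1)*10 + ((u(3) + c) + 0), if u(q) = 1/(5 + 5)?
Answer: 511/10 ≈ 51.100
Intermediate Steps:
c = 1 (c = 1/1 = 1)
u(q) = ⅒ (u(q) = 1/10 = ⅒)
Z(E) = E*(-4 + E)
Z(-1)*10 + ((u(3) + c) + 0) = -(-4 - 1)*10 + ((⅒ + 1) + 0) = -1*(-5)*10 + (11/10 + 0) = 5*10 + 11/10 = 50 + 11/10 = 511/10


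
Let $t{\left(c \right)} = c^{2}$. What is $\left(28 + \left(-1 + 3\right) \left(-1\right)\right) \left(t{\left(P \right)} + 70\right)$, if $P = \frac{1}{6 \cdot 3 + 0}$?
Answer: $\frac{294853}{162} \approx 1820.1$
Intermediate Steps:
$P = \frac{1}{18}$ ($P = \frac{1}{18 + 0} = \frac{1}{18} \approx 0.055556$)
$\left(28 + \left(-1 + 3\right) \left(-1\right)\right) \left(t{\left(P \right)} + 70\right) = \left(28 + \left(-1 + 3\right) \left(-1\right)\right) \left(\left(\frac{1}{18}\right)^{2} + 70\right) = \left(28 + 2 \left(-1\right)\right) \left(\frac{1}{324} + 70\right) = \left(28 - 2\right) \frac{22681}{324} = 26 \cdot \frac{22681}{324} = \frac{294853}{162}$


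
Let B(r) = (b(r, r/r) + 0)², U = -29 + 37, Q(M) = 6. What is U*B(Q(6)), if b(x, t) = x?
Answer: 288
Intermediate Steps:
U = 8
B(r) = r² (B(r) = (r + 0)² = r²)
U*B(Q(6)) = 8*6² = 8*36 = 288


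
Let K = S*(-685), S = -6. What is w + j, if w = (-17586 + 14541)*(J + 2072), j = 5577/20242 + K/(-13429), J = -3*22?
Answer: -1660409930695947/271829818 ≈ -6.1083e+6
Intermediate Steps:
J = -66
K = 4110 (K = -6*(-685) = 4110)
j = -8301087/271829818 (j = 5577/20242 + 4110/(-13429) = 5577*(1/20242) + 4110*(-1/13429) = 5577/20242 - 4110/13429 = -8301087/271829818 ≈ -0.030538)
w = -6108270 (w = (-17586 + 14541)*(-66 + 2072) = -3045*2006 = -6108270)
w + j = -6108270 - 8301087/271829818 = -1660409930695947/271829818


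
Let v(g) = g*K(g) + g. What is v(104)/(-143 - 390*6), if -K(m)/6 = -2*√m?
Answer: -8/191 - 192*√26/191 ≈ -5.1676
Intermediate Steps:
K(m) = 12*√m (K(m) = -(-12)*√m = 12*√m)
v(g) = g + 12*g^(3/2) (v(g) = g*(12*√g) + g = 12*g^(3/2) + g = g + 12*g^(3/2))
v(104)/(-143 - 390*6) = (104 + 12*104^(3/2))/(-143 - 390*6) = (104 + 12*(208*√26))/(-143 - 78*30) = (104 + 2496*√26)/(-143 - 2340) = (104 + 2496*√26)/(-2483) = (104 + 2496*√26)*(-1/2483) = -8/191 - 192*√26/191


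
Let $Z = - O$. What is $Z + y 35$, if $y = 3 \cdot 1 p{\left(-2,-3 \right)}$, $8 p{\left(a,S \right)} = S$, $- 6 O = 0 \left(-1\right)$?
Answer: $- \frac{315}{8} \approx -39.375$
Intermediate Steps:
$O = 0$ ($O = - \frac{0 \left(-1\right)}{6} = \left(- \frac{1}{6}\right) 0 = 0$)
$p{\left(a,S \right)} = \frac{S}{8}$
$Z = 0$ ($Z = \left(-1\right) 0 = 0$)
$y = - \frac{9}{8}$ ($y = 3 \cdot 1 \cdot \frac{1}{8} \left(-3\right) = 3 \left(- \frac{3}{8}\right) = - \frac{9}{8} \approx -1.125$)
$Z + y 35 = 0 - \frac{315}{8} = - \frac{315}{8}$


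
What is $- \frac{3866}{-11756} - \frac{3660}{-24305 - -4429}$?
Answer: $\frac{14983447}{29207782} \approx 0.51299$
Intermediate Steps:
$- \frac{3866}{-11756} - \frac{3660}{-24305 - -4429} = \left(-3866\right) \left(- \frac{1}{11756}\right) - \frac{3660}{-24305 + 4429} = \frac{1933}{5878} - \frac{3660}{-19876} = \frac{1933}{5878} - - \frac{915}{4969} = \frac{1933}{5878} + \frac{915}{4969} = \frac{14983447}{29207782}$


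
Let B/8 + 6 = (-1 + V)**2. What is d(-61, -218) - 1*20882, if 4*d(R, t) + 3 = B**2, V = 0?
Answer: -81931/4 ≈ -20483.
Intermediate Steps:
B = -40 (B = -48 + 8*(-1 + 0)**2 = -48 + 8*(-1)**2 = -48 + 8*1 = -48 + 8 = -40)
d(R, t) = 1597/4 (d(R, t) = -3/4 + (1/4)*(-40)**2 = -3/4 + (1/4)*1600 = -3/4 + 400 = 1597/4)
d(-61, -218) - 1*20882 = 1597/4 - 1*20882 = 1597/4 - 20882 = -81931/4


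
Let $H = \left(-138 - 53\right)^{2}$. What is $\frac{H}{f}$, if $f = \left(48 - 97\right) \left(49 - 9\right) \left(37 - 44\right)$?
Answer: $\frac{36481}{13720} \approx 2.659$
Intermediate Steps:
$H = 36481$ ($H = \left(-191\right)^{2} = 36481$)
$f = 13720$ ($f = - 49 \cdot 40 \left(-7\right) = \left(-49\right) \left(-280\right) = 13720$)
$\frac{H}{f} = \frac{36481}{13720}$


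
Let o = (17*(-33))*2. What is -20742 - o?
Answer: -19620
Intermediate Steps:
o = -1122 (o = -561*2 = -1122)
-20742 - o = -20742 - 1*(-1122) = -20742 + 1122 = -19620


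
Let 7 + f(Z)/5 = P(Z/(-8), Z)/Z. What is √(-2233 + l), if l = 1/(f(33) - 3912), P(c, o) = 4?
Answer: 4*I*√2366996089546/130231 ≈ 47.255*I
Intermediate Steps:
f(Z) = -35 + 20/Z (f(Z) = -35 + 5*(4/Z) = -35 + 20/Z)
l = -33/130231 (l = 1/((-35 + 20/33) - 3912) = 1/(-1135/33 - 3912) = 1/(-130231/33) = -33/130231 ≈ -0.00025340)
√(-2233 + l) = √(-2233 - 33/130231) = √(-290805856/130231) = 4*I*√2366996089546/130231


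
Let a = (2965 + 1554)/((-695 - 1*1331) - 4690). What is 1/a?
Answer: -6716/4519 ≈ -1.4862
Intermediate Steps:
a = -4519/6716 (a = 4519/((-695 - 1331) - 4690) = 4519/(-2026 - 4690) = 4519/(-6716) = 4519*(-1/6716) = -4519/6716 ≈ -0.67287)
1/a = 1/(-4519/6716) = -6716/4519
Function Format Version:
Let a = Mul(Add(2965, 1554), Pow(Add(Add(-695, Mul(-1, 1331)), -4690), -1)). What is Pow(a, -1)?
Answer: Rational(-6716, 4519) ≈ -1.4862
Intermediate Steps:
a = Rational(-4519, 6716) (a = Mul(4519, Pow(Add(Add(-695, -1331), -4690), -1)) = Mul(4519, Pow(Add(-2026, -4690), -1)) = Mul(4519, Pow(-6716, -1)) = Mul(4519, Rational(-1, 6716)) = Rational(-4519, 6716) ≈ -0.67287)
Pow(a, -1) = Pow(Rational(-4519, 6716), -1) = Rational(-6716, 4519)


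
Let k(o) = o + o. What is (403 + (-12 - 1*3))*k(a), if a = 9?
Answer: 6984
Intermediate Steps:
k(o) = 2*o
(403 + (-12 - 1*3))*k(a) = (403 + (-12 - 1*3))*(2*9) = (403 + (-12 - 3))*18 = (403 - 15)*18 = 388*18 = 6984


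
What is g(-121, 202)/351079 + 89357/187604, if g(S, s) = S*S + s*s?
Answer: 41773069983/65863824716 ≈ 0.63423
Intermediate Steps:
g(S, s) = S² + s²
g(-121, 202)/351079 + 89357/187604 = ((-121)² + 202²)/351079 + 89357/187604 = (14641 + 40804)*(1/351079) + 89357*(1/187604) = 55445*(1/351079) + 89357/187604 = 55445/351079 + 89357/187604 = 41773069983/65863824716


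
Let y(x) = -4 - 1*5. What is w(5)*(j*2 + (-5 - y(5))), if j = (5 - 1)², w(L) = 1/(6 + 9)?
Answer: 12/5 ≈ 2.4000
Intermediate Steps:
y(x) = -9 (y(x) = -4 - 5 = -9)
w(L) = 1/15
j = 16 (j = 4² = 16)
w(5)*(j*2 + (-5 - y(5))) = (16*2 + (-5 - 1*(-9)))/15 = (32 + (-5 + 9))/15 = (32 + 4)/15 = (1/15)*36 = 12/5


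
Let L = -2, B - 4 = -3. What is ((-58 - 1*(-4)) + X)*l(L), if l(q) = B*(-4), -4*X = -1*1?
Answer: 215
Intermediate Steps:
B = 1 (B = 4 - 3 = 1)
X = ¼ (X = -(-1)/4 = -¼*(-1) = ¼ ≈ 0.25000)
l(q) = -4 (l(q) = 1*(-4) = -4)
((-58 - 1*(-4)) + X)*l(L) = ((-58 - 1*(-4)) + ¼)*(-4) = ((-58 + 4) + ¼)*(-4) = (-54 + ¼)*(-4) = -215/4*(-4) = 215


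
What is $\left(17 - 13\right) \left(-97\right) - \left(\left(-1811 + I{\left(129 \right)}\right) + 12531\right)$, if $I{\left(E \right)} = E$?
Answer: $-11237$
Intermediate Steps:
$\left(17 - 13\right) \left(-97\right) - \left(\left(-1811 + I{\left(129 \right)}\right) + 12531\right) = \left(17 - 13\right) \left(-97\right) - \left(\left(-1811 + 129\right) + 12531\right) = 4 \left(-97\right) - \left(-1682 + 12531\right) = -388 - 10849 = -11237$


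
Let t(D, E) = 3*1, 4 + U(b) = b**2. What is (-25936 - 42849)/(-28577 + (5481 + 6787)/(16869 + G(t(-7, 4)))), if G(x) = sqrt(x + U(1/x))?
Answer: 5034084617128141885/2091377117972678657 - 5063126280*I*sqrt(2)/2091377117972678657 ≈ 2.4071 - 3.4237e-9*I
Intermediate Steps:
U(b) = -4 + b**2
t(D, E) = 3
G(x) = sqrt(-4 + x + x**(-2)) (G(x) = sqrt(x + (-4 + (1/x)**2)) = sqrt(x + (-4 + x**(-2))) = sqrt(-4 + x + x**(-2)))
(-25936 - 42849)/(-28577 + (5481 + 6787)/(16869 + G(t(-7, 4)))) = (-25936 - 42849)/(-28577 + (5481 + 6787)/(16869 + sqrt(-4 + 3 + 3**(-2)))) = -68785/(-28577 + 12268/(16869 + sqrt(-4 + 3 + 1/9))) = -68785/(-28577 + 12268/(16869 + sqrt(-8/9))) = -68785/(-28577 + 12268/(16869 + 2*I*sqrt(2)/3))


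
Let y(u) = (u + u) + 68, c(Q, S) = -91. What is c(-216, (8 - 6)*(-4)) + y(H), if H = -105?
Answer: -233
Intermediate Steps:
y(u) = 68 + 2*u (y(u) = 2*u + 68 = 68 + 2*u)
c(-216, (8 - 6)*(-4)) + y(H) = -91 + (68 + 2*(-105)) = -91 + (68 - 210) = -91 - 142 = -233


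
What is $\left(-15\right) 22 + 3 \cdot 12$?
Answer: $-294$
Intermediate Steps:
$\left(-15\right) 22 + 3 \cdot 12 = -330 + 36 = -294$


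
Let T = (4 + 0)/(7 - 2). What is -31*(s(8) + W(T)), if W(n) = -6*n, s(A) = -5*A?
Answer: 6944/5 ≈ 1388.8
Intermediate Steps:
T = 4/5 ≈ 0.80000
-31*(s(8) + W(T)) = -31*(-5*8 - 6*4/5) = -31*(-40 - 24/5) = -31*(-224/5) = 6944/5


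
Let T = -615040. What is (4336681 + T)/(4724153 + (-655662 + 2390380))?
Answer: 1240547/2152957 ≈ 0.57621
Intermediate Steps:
(4336681 + T)/(4724153 + (-655662 + 2390380)) = (4336681 - 615040)/(4724153 + (-655662 + 2390380)) = 3721641/(4724153 + 1734718) = 3721641/6458871 = 3721641*(1/6458871) = 1240547/2152957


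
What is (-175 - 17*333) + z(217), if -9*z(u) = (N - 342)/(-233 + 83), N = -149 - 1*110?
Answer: -7879201/1350 ≈ -5836.4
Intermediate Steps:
N = -259 (N = -149 - 110 = -259)
z(u) = -601/1350 (z(u) = -(-259 - 342)/(9*(-233 + 83)) = -(-601)/(9*(-150)) = -(-601)*(-1)/(9*150) = -⅑*601/150 = -601/1350)
(-175 - 17*333) + z(217) = (-175 - 17*333) - 601/1350 = (-175 - 5661) - 601/1350 = -5836 - 601/1350 = -7879201/1350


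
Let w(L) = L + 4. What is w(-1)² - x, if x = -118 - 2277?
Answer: 2404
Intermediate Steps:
w(L) = 4 + L
x = -2395
w(-1)² - x = (4 - 1)² - 1*(-2395) = 3² + 2395 = 9 + 2395 = 2404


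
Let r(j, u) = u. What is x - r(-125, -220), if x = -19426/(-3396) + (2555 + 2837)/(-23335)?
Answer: 8934519839/39622830 ≈ 225.49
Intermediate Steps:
x = 217497239/39622830 (x = -19426*(-1/3396) + 5392*(-1/23335) = 9713/1698 - 5392/23335 = 217497239/39622830 ≈ 5.4892)
x - r(-125, -220) = 217497239/39622830 - 1*(-220) = 217497239/39622830 + 220 = 8934519839/39622830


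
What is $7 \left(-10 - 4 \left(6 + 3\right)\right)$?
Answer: $-322$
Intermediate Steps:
$7 \left(-10 - 4 \left(6 + 3\right)\right) = 7 \left(-10 - 36\right) = 7 \left(-46\right) = -322$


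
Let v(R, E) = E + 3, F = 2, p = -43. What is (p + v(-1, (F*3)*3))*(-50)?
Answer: 1100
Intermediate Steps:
v(R, E) = 3 + E
(p + v(-1, (F*3)*3))*(-50) = (-43 + (3 + (2*3)*3))*(-50) = (-43 + (3 + 6*3))*(-50) = (-43 + (3 + 18))*(-50) = (-43 + 21)*(-50) = -22*(-50) = 1100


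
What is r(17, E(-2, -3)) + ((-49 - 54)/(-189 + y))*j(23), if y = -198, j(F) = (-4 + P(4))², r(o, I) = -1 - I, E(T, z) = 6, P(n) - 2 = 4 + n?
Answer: 111/43 ≈ 2.5814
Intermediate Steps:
P(n) = 6 + n (P(n) = 2 + (4 + n) = 6 + n)
j(F) = 36 (j(F) = (-4 + (6 + 4))² = (-4 + 10)² = 6² = 36)
r(17, E(-2, -3)) + ((-49 - 54)/(-189 + y))*j(23) = (-1 - 1*6) + ((-49 - 54)/(-189 - 198))*36 = (-1 - 6) - 103/(-387)*36 = -7 - 103*(-1/387)*36 = -7 + (103/387)*36 = -7 + 412/43 = 111/43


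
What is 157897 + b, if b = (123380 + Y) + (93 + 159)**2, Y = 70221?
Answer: 415002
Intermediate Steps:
b = 257105 (b = (123380 + 70221) + (93 + 159)**2 = 193601 + 252**2 = 193601 + 63504 = 257105)
157897 + b = 157897 + 257105 = 415002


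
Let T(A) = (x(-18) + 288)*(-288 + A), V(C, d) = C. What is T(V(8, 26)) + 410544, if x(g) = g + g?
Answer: 339984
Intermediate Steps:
x(g) = 2*g
T(A) = -72576 + 252*A (T(A) = (2*(-18) + 288)*(-288 + A) = (-36 + 288)*(-288 + A) = 252*(-288 + A) = -72576 + 252*A)
T(V(8, 26)) + 410544 = (-72576 + 252*8) + 410544 = (-72576 + 2016) + 410544 = -70560 + 410544 = 339984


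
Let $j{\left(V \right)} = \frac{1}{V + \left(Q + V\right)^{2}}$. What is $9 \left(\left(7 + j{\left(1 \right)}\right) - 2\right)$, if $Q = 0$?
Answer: $\frac{99}{2} \approx 49.5$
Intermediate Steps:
$j{\left(V \right)} = \frac{1}{V + V^{2}}$ ($j{\left(V \right)} = \frac{1}{V + \left(0 + V\right)^{2}} = \frac{1}{V + V^{2}}$)
$9 \left(\left(7 + j{\left(1 \right)}\right) - 2\right) = 9 \left(\left(7 + \frac{1}{1 \left(1 + 1\right)}\right) - 2\right) = 9 \left(\left(7 + 1 \cdot \frac{1}{2}\right) - 2\right) = 9 \left(\left(7 + \frac{1}{2}\right) - 2\right) = 9 \left(\frac{15}{2} - 2\right) = 9 \cdot \frac{11}{2} = \frac{99}{2}$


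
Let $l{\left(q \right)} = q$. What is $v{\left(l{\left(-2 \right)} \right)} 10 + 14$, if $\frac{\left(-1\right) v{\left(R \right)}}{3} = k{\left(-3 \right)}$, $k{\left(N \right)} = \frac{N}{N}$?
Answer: $-16$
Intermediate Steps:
$k{\left(N \right)} = 1$
$v{\left(R \right)} = -3$ ($v{\left(R \right)} = \left(-3\right) 1 = -3$)
$v{\left(l{\left(-2 \right)} \right)} 10 + 14 = \left(-3\right) 10 + 14 = -30 + 14 = -16$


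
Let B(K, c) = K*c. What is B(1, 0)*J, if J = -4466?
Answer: 0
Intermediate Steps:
B(1, 0)*J = (1*0)*(-4466) = 0*(-4466) = 0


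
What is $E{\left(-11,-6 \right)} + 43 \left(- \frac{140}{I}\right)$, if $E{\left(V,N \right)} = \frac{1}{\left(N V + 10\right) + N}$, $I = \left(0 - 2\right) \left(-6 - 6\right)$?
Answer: $- \frac{26336}{105} \approx -250.82$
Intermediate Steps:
$I = 24$ ($I = \left(-2\right) \left(-12\right) = 24$)
$E{\left(V,N \right)} = \frac{1}{10 + N + N V}$ ($E{\left(V,N \right)} = \frac{1}{\left(10 + N V\right) + N} = \frac{1}{10 + N + N V}$)
$E{\left(-11,-6 \right)} + 43 \left(- \frac{140}{I}\right) = \frac{1}{10 - 6 - -66} + 43 \left(- \frac{140}{24}\right) = \frac{1}{10 - 6 + 66} + 43 \left(\left(-140\right) \frac{1}{24}\right) = \frac{1}{70} + 43 \left(- \frac{35}{6}\right) = \frac{1}{70} - \frac{1505}{6} = - \frac{26336}{105}$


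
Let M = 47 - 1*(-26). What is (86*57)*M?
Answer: 357846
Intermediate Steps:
M = 73 (M = 47 + 26 = 73)
(86*57)*M = (86*57)*73 = 4902*73 = 357846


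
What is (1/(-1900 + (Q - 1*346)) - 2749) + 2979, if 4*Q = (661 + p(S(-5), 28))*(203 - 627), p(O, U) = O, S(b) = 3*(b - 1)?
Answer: 16192919/70404 ≈ 230.00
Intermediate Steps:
S(b) = -3 + 3*b (S(b) = 3*(-1 + b) = -3 + 3*b)
Q = -68158 (Q = ((661 + (-3 + 3*(-5)))*(203 - 627))/4 = ((661 + (-3 - 15))*(-424))/4 = ((661 - 18)*(-424))/4 = (643*(-424))/4 = (¼)*(-272632) = -68158)
(1/(-1900 + (Q - 1*346)) - 2749) + 2979 = (1/(-1900 + (-68158 - 1*346)) - 2749) + 2979 = (1/(-1900 + (-68158 - 346)) - 2749) + 2979 = (1/(-1900 - 68504) - 2749) + 2979 = (1/(-70404) - 2749) + 2979 = (-1/70404 - 2749) + 2979 = -193540597/70404 + 2979 = 16192919/70404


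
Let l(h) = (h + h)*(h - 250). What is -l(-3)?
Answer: -1518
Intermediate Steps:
l(h) = 2*h*(-250 + h) (l(h) = (2*h)*(-250 + h) = 2*h*(-250 + h))
-l(-3) = -2*(-3)*(-250 - 3) = -2*(-3)*(-253) = -1*1518 = -1518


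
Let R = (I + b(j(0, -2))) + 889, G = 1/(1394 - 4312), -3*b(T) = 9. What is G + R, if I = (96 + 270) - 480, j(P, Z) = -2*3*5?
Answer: 2252695/2918 ≈ 772.00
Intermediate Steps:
j(P, Z) = -30 (j(P, Z) = -6*5 = -30)
b(T) = -3 (b(T) = -1/3*9 = -3)
I = -114 (I = 366 - 480 = -114)
G = -1/2918 (G = 1/(-2918) = -1/2918 ≈ -0.00034270)
R = 772 (R = (-114 - 3) + 889 = -117 + 889 = 772)
G + R = -1/2918 + 772 = 2252695/2918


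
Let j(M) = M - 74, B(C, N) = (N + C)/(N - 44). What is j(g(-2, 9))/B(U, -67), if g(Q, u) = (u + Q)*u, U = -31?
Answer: -1221/98 ≈ -12.459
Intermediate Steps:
g(Q, u) = u*(Q + u) (g(Q, u) = (Q + u)*u = u*(Q + u))
B(C, N) = (C + N)/(-44 + N)
j(M) = -74 + M
j(g(-2, 9))/B(U, -67) = (-74 + 9*(-2 + 9))/(((-31 - 67)/(-44 - 67))) = (-74 + 9*7)/((-98/(-111))) = (-74 + 63)/((-1/111*(-98))) = -11/98/111 = -11*111/98 = -1221/98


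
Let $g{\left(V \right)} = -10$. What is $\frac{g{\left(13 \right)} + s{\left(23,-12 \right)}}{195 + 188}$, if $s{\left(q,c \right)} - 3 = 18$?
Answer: $\frac{11}{383} \approx 0.028721$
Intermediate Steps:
$s{\left(q,c \right)} = 21$ ($s{\left(q,c \right)} = 3 + 18 = 21$)
$\frac{g{\left(13 \right)} + s{\left(23,-12 \right)}}{195 + 188} = \frac{-10 + 21}{195 + 188} = \frac{11}{383}$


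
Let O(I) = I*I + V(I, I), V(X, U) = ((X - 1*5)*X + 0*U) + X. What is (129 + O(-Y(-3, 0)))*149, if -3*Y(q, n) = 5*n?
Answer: 19221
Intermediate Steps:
Y(q, n) = -5*n/3
V(X, U) = X + X*(-5 + X) (V(X, U) = ((X - 5)*X + 0) + X = ((-5 + X)*X + 0) + X = (X*(-5 + X) + 0) + X = X*(-5 + X) + X = X + X*(-5 + X))
O(I) = I² + I*(-4 + I) (O(I) = I*I + I*(-4 + I) = I² + I*(-4 + I))
(129 + O(-Y(-3, 0)))*149 = (129 + 2*(-(-5)*0/3)*(-2 - (-5)*0/3))*149 = (129 + 2*(-1*0)*(-2 - 1*0))*149 = (129 + 2*0*(-2 + 0))*149 = (129 + 2*0*(-2))*149 = (129 + 0)*149 = 129*149 = 19221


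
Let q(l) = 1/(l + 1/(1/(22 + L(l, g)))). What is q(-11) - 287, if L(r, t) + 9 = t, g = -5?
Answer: -862/3 ≈ -287.33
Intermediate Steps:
L(r, t) = -9 + t
q(l) = 1/(8 + l) (q(l) = 1/(l + 1/(1/(22 + (-9 - 5)))) = 1/(l + 1/(1/(22 - 14))) = 1/(l + 1/(1/8)) = 1/(l + 1/(⅛)) = 1/(l + 8) = 1/(8 + l))
q(-11) - 287 = 1/(8 - 11) - 287 = 1/(-3) - 287 = -⅓ - 287 = -862/3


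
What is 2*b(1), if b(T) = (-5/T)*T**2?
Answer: -10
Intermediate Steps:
b(T) = -5*T
2*b(1) = 2*(-5*1) = 2*(-5) = -10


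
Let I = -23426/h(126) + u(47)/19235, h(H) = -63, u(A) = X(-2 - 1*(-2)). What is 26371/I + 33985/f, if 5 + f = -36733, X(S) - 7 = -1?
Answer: 579352314052855/8277061995072 ≈ 69.995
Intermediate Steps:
X(S) = 6 (X(S) = 7 - 1 = 6)
u(A) = 6
f = -36738 (f = -5 - 36733 = -36738)
I = 450599488/1211805 (I = -23426/(-63) + 6/19235 = -23426*(-1/63) + 6*(1/19235) = 23426/63 + 6/19235 = 450599488/1211805 ≈ 371.84)
26371/I + 33985/f = 26371/(450599488/1211805) + 33985/(-36738) = 26371*(1211805/450599488) + 33985*(-1/36738) = 31956509655/450599488 - 33985/36738 = 579352314052855/8277061995072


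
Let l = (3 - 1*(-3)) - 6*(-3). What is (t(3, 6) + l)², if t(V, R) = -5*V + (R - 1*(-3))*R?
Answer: 3969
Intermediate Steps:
t(V, R) = -5*V + R*(3 + R) (t(V, R) = -5*V + (R + 3)*R = -5*V + (3 + R)*R = -5*V + R*(3 + R))
l = 24 (l = (3 + 3) + 18 = 6 + 18 = 24)
(t(3, 6) + l)² = ((6² - 5*3 + 3*6) + 24)² = ((36 - 15 + 18) + 24)² = (39 + 24)² = 63² = 3969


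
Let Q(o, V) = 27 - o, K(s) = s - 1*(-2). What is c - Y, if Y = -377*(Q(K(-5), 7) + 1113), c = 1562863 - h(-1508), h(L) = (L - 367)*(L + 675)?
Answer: 431899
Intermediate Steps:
K(s) = 2 + s (K(s) = s + 2 = 2 + s)
h(L) = (-367 + L)*(675 + L)
c = 988 (c = 1562863 - (-247725 + (-1508)² + 308*(-1508)) = 1562863 - (-247725 + 2274064 - 464464) = 1562863 - 1*1561875 = 1562863 - 1561875 = 988)
Y = -430911 (Y = -377*((27 - (2 - 5)) + 1113) = -377*((27 - 1*(-3)) + 1113) = -377*((27 + 3) + 1113) = -377*(30 + 1113) = -377*1143 = -430911)
c - Y = 988 - 1*(-430911) = 988 + 430911 = 431899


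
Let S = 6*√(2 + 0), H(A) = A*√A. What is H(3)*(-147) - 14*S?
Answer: -441*√3 - 84*√2 ≈ -882.63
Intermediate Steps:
H(A) = A^(3/2)
S = 6*√2 ≈ 8.4853
H(3)*(-147) - 14*S = 3^(3/2)*(-147) - 84*√2 = (3*√3)*(-147) - 84*√2 = -441*√3 - 84*√2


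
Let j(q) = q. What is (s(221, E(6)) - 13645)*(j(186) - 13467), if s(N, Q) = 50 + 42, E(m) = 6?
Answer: 179997393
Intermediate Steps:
s(N, Q) = 92
(s(221, E(6)) - 13645)*(j(186) - 13467) = (92 - 13645)*(186 - 13467) = -13553*(-13281) = 179997393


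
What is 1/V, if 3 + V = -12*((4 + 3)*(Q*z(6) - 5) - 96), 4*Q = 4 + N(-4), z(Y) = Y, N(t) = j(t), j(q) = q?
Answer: 1/1569 ≈ 0.00063735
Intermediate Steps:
N(t) = t
Q = 0 (Q = (4 - 4)/4 = (1/4)*0 = 0)
V = 1569 (V = -3 - 12*((4 + 3)*(0*6 - 5) - 96) = -3 - 12*(7*(0 - 5) - 96) = -3 - 12*(7*(-5) - 96) = -3 - 12*(-35 - 96) = -3 - 12*(-131) = -3 + 1572 = 1569)
1/V = 1/1569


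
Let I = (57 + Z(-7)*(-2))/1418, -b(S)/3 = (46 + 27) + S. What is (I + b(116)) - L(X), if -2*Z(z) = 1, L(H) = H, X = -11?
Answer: -394175/709 ≈ -555.96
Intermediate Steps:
Z(z) = -1/2 (Z(z) = -1/2*1 = -1/2)
b(S) = -219 - 3*S (b(S) = -3*((46 + 27) + S) = -3*(73 + S) = -219 - 3*S)
I = 29/709 (I = (57 - 1/2*(-2))/1418 = (57 + 1)*(1/1418) = 58*(1/1418) = 29/709 ≈ 0.040903)
(I + b(116)) - L(X) = (29/709 + (-219 - 3*116)) - 1*(-11) = (29/709 + (-219 - 348)) + 11 = (29/709 - 567) + 11 = -401974/709 + 11 = -394175/709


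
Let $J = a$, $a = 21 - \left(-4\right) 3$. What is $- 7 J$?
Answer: $-231$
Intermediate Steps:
$a = 33$ ($a = 21 - -12 = 21 + 12 = 33$)
$J = 33$
$- 7 J = \left(-7\right) 33 = -231$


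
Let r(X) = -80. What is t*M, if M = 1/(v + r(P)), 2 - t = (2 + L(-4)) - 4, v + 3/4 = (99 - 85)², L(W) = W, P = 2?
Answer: 32/461 ≈ 0.069414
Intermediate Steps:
v = 781/4 (v = -¾ + (99 - 85)² = -¾ + 14² = -¾ + 196 = 781/4 ≈ 195.25)
t = 8 (t = 2 - ((2 - 4) - 4) = 2 - (-2 - 4) = 2 - 1*(-6) = 2 + 6 = 8)
M = 4/461 (M = 1/(781/4 - 80) = 1/(461/4) = 4/461 ≈ 0.0086768)
t*M = 8*(4/461) = 32/461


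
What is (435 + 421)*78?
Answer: 66768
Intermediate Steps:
(435 + 421)*78 = 856*78 = 66768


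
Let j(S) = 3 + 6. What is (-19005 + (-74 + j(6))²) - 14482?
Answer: -29262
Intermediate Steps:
j(S) = 9
(-19005 + (-74 + j(6))²) - 14482 = (-19005 + (-74 + 9)²) - 14482 = (-19005 + (-65)²) - 14482 = (-19005 + 4225) - 14482 = -14780 - 14482 = -29262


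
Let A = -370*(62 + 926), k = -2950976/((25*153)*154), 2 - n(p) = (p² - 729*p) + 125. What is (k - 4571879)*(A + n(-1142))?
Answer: 96271997089822357/8415 ≈ 1.1441e+13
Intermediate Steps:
n(p) = -123 - p² + 729*p (n(p) = 2 - ((p² - 729*p) + 125) = 2 - (125 + p² - 729*p) = 2 + (-125 - p² + 729*p) = -123 - p² + 729*p)
k = -210784/42075 (k = -2950976/(3825*154) = -2950976/589050 = -2950976*1/589050 = -210784/42075 ≈ -5.0097)
A = -365560 (A = -370*988 = -365560)
(k - 4571879)*(A + n(-1142)) = (-210784/42075 - 4571879)*(-365560 + (-123 - 1*(-1142)² + 729*(-1142))) = -192362019709*(-365560 + (-123 - 1*1304164 - 832518))/42075 = -192362019709*(-365560 + (-123 - 1304164 - 832518))/42075 = -192362019709*(-365560 - 2136805)/42075 = -192362019709/42075*(-2502365) = 96271997089822357/8415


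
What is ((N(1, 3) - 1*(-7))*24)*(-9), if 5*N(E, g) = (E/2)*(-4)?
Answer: -7128/5 ≈ -1425.6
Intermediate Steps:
N(E, g) = -2*E/5 (N(E, g) = ((E/2)*(-4))/5 = (-2*E)/5 = -2*E/5)
((N(1, 3) - 1*(-7))*24)*(-9) = ((-⅖*1 - 1*(-7))*24)*(-9) = ((-⅖ + 7)*24)*(-9) = ((33/5)*24)*(-9) = (792/5)*(-9) = -7128/5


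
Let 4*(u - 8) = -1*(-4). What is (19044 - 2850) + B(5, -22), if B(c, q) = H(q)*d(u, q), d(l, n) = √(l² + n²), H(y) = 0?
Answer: 16194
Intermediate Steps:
u = 9 (u = 8 + (-1*(-4))/4 = 8 + (¼)*4 = 8 + 1 = 9)
B(c, q) = 0 (B(c, q) = 0*√(9² + q²) = 0*√(81 + q²) = 0)
(19044 - 2850) + B(5, -22) = (19044 - 2850) + 0 = 16194 + 0 = 16194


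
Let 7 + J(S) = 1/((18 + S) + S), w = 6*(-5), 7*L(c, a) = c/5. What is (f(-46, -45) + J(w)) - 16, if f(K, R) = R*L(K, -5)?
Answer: 1517/42 ≈ 36.119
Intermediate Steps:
L(c, a) = c/35 (L(c, a) = (c/5)/7 = c/35)
w = -30
J(S) = -7 + 1/(18 + 2*S) (J(S) = -7 + 1/((18 + S) + S) = -7 + 1/(18 + 2*S))
f(K, R) = K*R/35 (f(K, R) = R*(K/35) = K*R/35)
(f(-46, -45) + J(w)) - 16 = ((1/35)*(-46)*(-45) + (-125 - 14*(-30))/(2*(9 - 30))) - 16 = (414/7 + (½)*(-125 + 420)/(-21)) - 16 = (414/7 + (½)*(-1/21)*295) - 16 = (414/7 - 295/42) - 16 = 2189/42 - 16 = 1517/42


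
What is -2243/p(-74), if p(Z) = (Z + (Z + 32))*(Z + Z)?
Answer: -2243/17168 ≈ -0.13065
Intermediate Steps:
p(Z) = 2*Z*(32 + 2*Z) (p(Z) = (Z + (32 + Z))*(2*Z) = (32 + 2*Z)*(2*Z) = 2*Z*(32 + 2*Z))
-2243/p(-74) = -2243*(-1/(296*(16 - 74))) = -2243/(4*(-74)*(-58)) = -2243/17168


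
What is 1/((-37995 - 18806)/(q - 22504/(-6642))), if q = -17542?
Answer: 58245730/188636121 ≈ 0.30877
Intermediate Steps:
1/((-37995 - 18806)/(q - 22504/(-6642))) = 1/((-37995 - 18806)/(-17542 - 22504/(-6642))) = 1/(-56801/(-17542 - 22504*(-1/6642))) = 1/(-56801/(-17542 + 11252/3321)) = 1/(-56801/(-58245730/3321)) = 1/(-56801*(-3321/58245730)) = 1/(188636121/58245730) = 58245730/188636121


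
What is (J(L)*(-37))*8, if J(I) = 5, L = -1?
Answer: -1480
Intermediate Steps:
(J(L)*(-37))*8 = (5*(-37))*8 = -185*8 = -1480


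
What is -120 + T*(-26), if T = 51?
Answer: -1446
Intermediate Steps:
-120 + T*(-26) = -120 + 51*(-26) = -120 - 1326 = -1446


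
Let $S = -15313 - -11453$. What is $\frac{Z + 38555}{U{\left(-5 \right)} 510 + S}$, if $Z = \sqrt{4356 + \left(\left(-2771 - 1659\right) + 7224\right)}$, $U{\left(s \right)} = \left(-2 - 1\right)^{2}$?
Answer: $\frac{7711}{146} + \frac{\sqrt{286}}{146} \approx 52.931$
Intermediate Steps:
$U{\left(s \right)} = 9$ ($U{\left(s \right)} = \left(-3\right)^{2} = 9$)
$Z = 5 \sqrt{286}$ ($Z = \sqrt{4356 + \left(-4430 + 7224\right)} = \sqrt{4356 + 2794} = \sqrt{7150} = 5 \sqrt{286} \approx 84.558$)
$S = -3860$ ($S = -15313 + 11453 = -3860$)
$\frac{Z + 38555}{U{\left(-5 \right)} 510 + S} = \frac{5 \sqrt{286} + 38555}{9 \cdot 510 - 3860} = \frac{38555 + 5 \sqrt{286}}{4590 - 3860} = \frac{38555 + 5 \sqrt{286}}{730} = \left(38555 + 5 \sqrt{286}\right) \frac{1}{730} = \frac{7711}{146} + \frac{\sqrt{286}}{146}$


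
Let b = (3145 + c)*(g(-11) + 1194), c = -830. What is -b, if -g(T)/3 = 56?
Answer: -2375190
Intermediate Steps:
g(T) = -168 (g(T) = -3*56 = -168)
b = 2375190 (b = (3145 - 830)*(-168 + 1194) = 2315*1026 = 2375190)
-b = -1*2375190 = -2375190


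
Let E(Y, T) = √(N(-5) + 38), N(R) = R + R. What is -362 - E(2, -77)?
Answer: -362 - 2*√7 ≈ -367.29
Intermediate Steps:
N(R) = 2*R
E(Y, T) = 2*√7 (E(Y, T) = √(2*(-5) + 38) = √(-10 + 38) = √28 = 2*√7)
-362 - E(2, -77) = -362 - 2*√7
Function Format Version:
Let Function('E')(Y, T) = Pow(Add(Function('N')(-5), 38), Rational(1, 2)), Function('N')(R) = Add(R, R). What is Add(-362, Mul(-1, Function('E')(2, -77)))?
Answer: Add(-362, Mul(-2, Pow(7, Rational(1, 2)))) ≈ -367.29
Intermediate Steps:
Function('N')(R) = Mul(2, R)
Function('E')(Y, T) = Mul(2, Pow(7, Rational(1, 2))) (Function('E')(Y, T) = Pow(Add(Mul(2, -5), 38), Rational(1, 2)) = Pow(Add(-10, 38), Rational(1, 2)) = Pow(28, Rational(1, 2)) = Mul(2, Pow(7, Rational(1, 2))))
Add(-362, Mul(-1, Function('E')(2, -77))) = Add(-362, Mul(-1, Mul(2, Pow(7, Rational(1, 2))))) = Add(-362, Mul(-2, Pow(7, Rational(1, 2))))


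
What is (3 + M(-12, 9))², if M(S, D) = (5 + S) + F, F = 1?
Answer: 9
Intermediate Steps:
M(S, D) = 6 + S (M(S, D) = (5 + S) + 1 = 6 + S)
(3 + M(-12, 9))² = (3 + (6 - 12))² = (3 - 6)² = (-3)² = 9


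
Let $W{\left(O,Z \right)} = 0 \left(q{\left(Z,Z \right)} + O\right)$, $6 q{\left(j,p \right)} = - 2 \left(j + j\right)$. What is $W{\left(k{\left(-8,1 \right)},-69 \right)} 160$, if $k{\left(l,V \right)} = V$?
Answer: $0$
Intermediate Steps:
$q{\left(j,p \right)} = - \frac{2 j}{3}$ ($q{\left(j,p \right)} = \frac{\left(-2\right) \left(j + j\right)}{6} = \frac{\left(-2\right) 2 j}{6} = \frac{\left(-4\right) j}{6} = - \frac{2 j}{3}$)
$W{\left(O,Z \right)} = 0$ ($W{\left(O,Z \right)} = 0 \left(- \frac{2 Z}{3} + O\right) = 0 \left(O - \frac{2 Z}{3}\right) = 0$)
$W{\left(k{\left(-8,1 \right)},-69 \right)} 160 = 0 \cdot 160 = 0$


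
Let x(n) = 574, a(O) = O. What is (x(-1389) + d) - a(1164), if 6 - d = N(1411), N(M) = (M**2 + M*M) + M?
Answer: -3983837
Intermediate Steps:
N(M) = M + 2*M**2 (N(M) = (M**2 + M**2) + M = 2*M**2 + M = M + 2*M**2)
d = -3983247 (d = 6 - 1411*(1 + 2*1411) = 6 - 1411*(1 + 2822) = 6 - 1411*2823 = 6 - 1*3983253 = 6 - 3983253 = -3983247)
(x(-1389) + d) - a(1164) = (574 - 3983247) - 1*1164 = -3982673 - 1164 = -3983837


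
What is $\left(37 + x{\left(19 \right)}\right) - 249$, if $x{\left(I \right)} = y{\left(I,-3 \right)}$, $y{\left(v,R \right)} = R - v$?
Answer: $-234$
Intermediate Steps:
$x{\left(I \right)} = -3 - I$
$\left(37 + x{\left(19 \right)}\right) - 249 = \left(37 - 22\right) - 249 = 15 - 249 = -234$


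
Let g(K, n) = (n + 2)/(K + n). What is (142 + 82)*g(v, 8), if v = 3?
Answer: 2240/11 ≈ 203.64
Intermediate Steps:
g(K, n) = (2 + n)/(K + n)
(142 + 82)*g(v, 8) = (142 + 82)*((2 + 8)/(3 + 8)) = 224*(10/11) = 2240/11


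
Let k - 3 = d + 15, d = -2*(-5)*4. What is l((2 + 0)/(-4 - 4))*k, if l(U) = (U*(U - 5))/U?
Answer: -609/2 ≈ -304.50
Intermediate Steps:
d = 40 (d = 10*4 = 40)
k = 58 (k = 3 + (40 + 15) = 3 + 55 = 58)
l(U) = -5 + U (l(U) = (U*(-5 + U))/U = -5 + U)
l((2 + 0)/(-4 - 4))*k = (-5 + (2 + 0)/(-4 - 4))*58 = (-5 + 2/(-8))*58 = (-5 + 2*(-1/8))*58 = (-5 - 1/4)*58 = -21/4*58 = -609/2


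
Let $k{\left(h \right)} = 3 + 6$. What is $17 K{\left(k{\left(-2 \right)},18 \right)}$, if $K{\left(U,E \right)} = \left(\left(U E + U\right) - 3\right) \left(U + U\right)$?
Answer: $51408$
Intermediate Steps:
$k{\left(h \right)} = 9$
$K{\left(U,E \right)} = 2 U \left(-3 + U + E U\right)$ ($K{\left(U,E \right)} = \left(\left(E U + U\right) - 3\right) 2 U = \left(\left(U + E U\right) - 3\right) 2 U = \left(-3 + U + E U\right) 2 U = 2 U \left(-3 + U + E U\right)$)
$17 K{\left(k{\left(-2 \right)},18 \right)} = 17 \cdot 2 \cdot 9 \left(-3 + 9 + 18 \cdot 9\right) = 17 \cdot 2 \cdot 9 \left(-3 + 9 + 162\right) = 17 \cdot 2 \cdot 9 \cdot 168 = 17 \cdot 3024 = 51408$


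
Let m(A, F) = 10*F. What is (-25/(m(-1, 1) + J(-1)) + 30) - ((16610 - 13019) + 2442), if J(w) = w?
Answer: -54052/9 ≈ -6005.8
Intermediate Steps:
(-25/(m(-1, 1) + J(-1)) + 30) - ((16610 - 13019) + 2442) = (-25/(10*1 - 1) + 30) - ((16610 - 13019) + 2442) = (-25/(10 - 1) + 30) - (3591 + 2442) = (-25/9 + 30) - 1*6033 = (-25*⅑ + 30) - 6033 = (-25/9 + 30) - 6033 = 245/9 - 6033 = -54052/9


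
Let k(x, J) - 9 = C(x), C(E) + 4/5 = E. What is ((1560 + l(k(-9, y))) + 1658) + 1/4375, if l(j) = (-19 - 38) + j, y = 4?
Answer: 13825876/4375 ≈ 3160.2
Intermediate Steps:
C(E) = -⅘ + E
k(x, J) = 41/5 + x (k(x, J) = 9 + (-⅘ + x) = 41/5 + x)
l(j) = -57 + j
((1560 + l(k(-9, y))) + 1658) + 1/4375 = ((1560 + (-57 + (41/5 - 9))) + 1658) + 1/4375 = ((1560 + (-57 - ⅘)) + 1658) + 1/4375 = ((1560 - 289/5) + 1658) + 1/4375 = (7511/5 + 1658) + 1/4375 = 15801/5 + 1/4375 = 13825876/4375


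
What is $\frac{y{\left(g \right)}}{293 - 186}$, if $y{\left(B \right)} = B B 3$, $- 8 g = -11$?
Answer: $\frac{363}{6848} \approx 0.053008$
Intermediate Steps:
$g = \frac{11}{8}$ ($g = \left(- \frac{1}{8}\right) \left(-11\right) = \frac{11}{8} \approx 1.375$)
$y{\left(B \right)} = 3 B^{2}$ ($y{\left(B \right)} = B^{2} \cdot 3 = 3 B^{2}$)
$\frac{y{\left(g \right)}}{293 - 186} = \frac{3 \left(\frac{11}{8}\right)^{2}}{293 - 186} = \frac{3 \cdot \frac{121}{64}}{107} = \frac{363}{64} \cdot \frac{1}{107} = \frac{363}{6848}$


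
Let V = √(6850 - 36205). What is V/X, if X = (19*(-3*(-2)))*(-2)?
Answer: -I*√29355/228 ≈ -0.75146*I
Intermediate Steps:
V = I*√29355 (V = √(-29355) = I*√29355 ≈ 171.33*I)
X = -228 (X = (19*6)*(-2) = 114*(-2) = -228)
V/X = (I*√29355)/(-228) = (I*√29355)*(-1/228) = -I*√29355/228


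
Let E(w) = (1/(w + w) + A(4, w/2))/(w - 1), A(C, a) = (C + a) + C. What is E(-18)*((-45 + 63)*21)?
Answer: 777/38 ≈ 20.447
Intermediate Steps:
A(C, a) = a + 2*C
E(w) = (8 + w/2 + 1/(2*w))/(-1 + w) (E(w) = (1/(w + w) + (w/2 + 2*4))/(w - 1) = (1/(2*w) + (w*(1/2) + 8))/(-1 + w) = (1/(2*w) + (w/2 + 8))/(-1 + w) = (1/(2*w) + (8 + w/2))/(-1 + w) = (8 + w/2 + 1/(2*w))/(-1 + w))
E(-18)*((-45 + 63)*21) = ((1/2)*(1 - 18*(16 - 18))/(-18*(-1 - 18)))*((-45 + 63)*21) = ((1/2)*(-1/18)*(1 - 18*(-2))/(-19))*(18*21) = ((1/2)*(-1/18)*(-1/19)*(1 + 36))*378 = ((1/2)*(-1/18)*(-1/19)*37)*378 = (37/684)*378 = 777/38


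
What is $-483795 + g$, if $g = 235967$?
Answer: $-247828$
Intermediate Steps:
$-483795 + g = -483795 + 235967 = -247828$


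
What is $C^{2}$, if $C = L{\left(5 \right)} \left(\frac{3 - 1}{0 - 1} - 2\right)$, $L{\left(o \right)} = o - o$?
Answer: $0$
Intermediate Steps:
$L{\left(o \right)} = 0$
$C = 0$ ($C = 0 \left(\frac{3 - 1}{0 - 1} - 2\right) = 0 \left(\frac{2}{-1} - 2\right) = 0 \left(2 \left(-1\right) - 2\right) = 0 \left(-2 - 2\right) = 0 \left(-4\right) = 0$)
$C^{2} = 0^{2} = 0$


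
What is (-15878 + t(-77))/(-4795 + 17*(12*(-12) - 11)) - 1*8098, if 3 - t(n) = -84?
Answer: -60152349/7430 ≈ -8095.9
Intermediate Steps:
t(n) = 87 (t(n) = 3 - 1*(-84) = 3 + 84 = 87)
(-15878 + t(-77))/(-4795 + 17*(12*(-12) - 11)) - 1*8098 = (-15878 + 87)/(-4795 + 17*(12*(-12) - 11)) - 1*8098 = -15791/(-4795 + 17*(-144 - 11)) - 8098 = -15791/(-4795 + 17*(-155)) - 8098 = -15791/(-4795 - 2635) - 8098 = -15791/(-7430) - 8098 = -15791*(-1/7430) - 8098 = 15791/7430 - 8098 = -60152349/7430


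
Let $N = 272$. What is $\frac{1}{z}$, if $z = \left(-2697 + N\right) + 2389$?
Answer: $- \frac{1}{36} \approx -0.027778$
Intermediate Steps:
$z = -36$ ($z = \left(-2697 + 272\right) + 2389 = -2425 + 2389 = -36$)
$\frac{1}{z} = \frac{1}{-36} = - \frac{1}{36}$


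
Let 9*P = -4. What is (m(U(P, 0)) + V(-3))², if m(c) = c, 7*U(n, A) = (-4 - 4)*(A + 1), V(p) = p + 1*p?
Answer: 2500/49 ≈ 51.020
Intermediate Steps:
V(p) = 2*p (V(p) = p + p = 2*p)
P = -4/9 (P = (⅑)*(-4) = -4/9 ≈ -0.44444)
U(n, A) = -8/7 - 8*A/7 (U(n, A) = ((-4 - 4)*(A + 1))/7 = (-8*(1 + A))/7 = (-8 - 8*A)/7 = -8/7 - 8*A/7)
(m(U(P, 0)) + V(-3))² = ((-8/7 - 8/7*0) + 2*(-3))² = ((-8/7 + 0) - 6)² = (-8/7 - 6)² = (-50/7)² = 2500/49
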